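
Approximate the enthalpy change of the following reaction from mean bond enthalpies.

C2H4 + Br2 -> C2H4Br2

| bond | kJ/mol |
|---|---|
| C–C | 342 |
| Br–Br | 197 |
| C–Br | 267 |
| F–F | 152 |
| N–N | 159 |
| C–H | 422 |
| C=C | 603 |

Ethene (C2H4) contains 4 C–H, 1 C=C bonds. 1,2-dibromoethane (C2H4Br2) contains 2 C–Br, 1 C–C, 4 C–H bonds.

Bonds broken (reactants):
  Br–Br: 1 × 197 = 197
  C–H: 4 × 422 = 1688
  C=C: 1 × 603 = 603
  Σ(broken) = 2488 kJ
Bonds formed (products):
  C–Br: 2 × 267 = 534
  C–C: 1 × 342 = 342
  C–H: 4 × 422 = 1688
  Σ(formed) = 2564 kJ
ΔH = Σ(broken) − Σ(formed) = 2488 − 2564 = −76 kJ

ΔH ≈ −76 kJ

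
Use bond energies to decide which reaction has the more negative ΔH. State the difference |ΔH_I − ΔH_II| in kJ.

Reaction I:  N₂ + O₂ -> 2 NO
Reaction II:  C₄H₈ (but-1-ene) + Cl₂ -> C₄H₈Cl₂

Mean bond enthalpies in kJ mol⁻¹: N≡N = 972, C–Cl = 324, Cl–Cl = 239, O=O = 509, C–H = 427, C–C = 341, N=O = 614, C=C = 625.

Reaction I:
  Bonds broken (reactants):
    N≡N: 1 × 972 = 972
    O=O: 1 × 509 = 509
    Σ(broken) = 1481 kJ
  Bonds formed (products):
    N=O: 2 × 614 = 1228
    Σ(formed) = 1228 kJ
  ΔH_I = 1481 − 1228 = +253 kJ
Reaction II:
  Bonds broken (reactants):
    C–C: 2 × 341 = 682
    C–H: 8 × 427 = 3416
    C=C: 1 × 625 = 625
    Cl–Cl: 1 × 239 = 239
    Σ(broken) = 4962 kJ
  Bonds formed (products):
    C–C: 3 × 341 = 1023
    C–Cl: 2 × 324 = 648
    C–H: 8 × 427 = 3416
    Σ(formed) = 5087 kJ
  ΔH_II = 4962 − 5087 = −125 kJ
ΔH_I − ΔH_II = +378 kJ, so reaction II has the more negative ΔH; |ΔH_I − ΔH_II| = 378 kJ.

Reaction II, by 378 kJ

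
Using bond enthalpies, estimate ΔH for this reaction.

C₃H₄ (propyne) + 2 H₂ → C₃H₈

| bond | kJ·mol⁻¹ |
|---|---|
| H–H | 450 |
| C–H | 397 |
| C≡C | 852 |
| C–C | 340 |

Bonds broken (reactants):
  C≡C: 1 × 852 = 852
  C–C: 1 × 340 = 340
  C–H: 4 × 397 = 1588
  H–H: 2 × 450 = 900
  Σ(broken) = 3680 kJ
Bonds formed (products):
  C–C: 2 × 340 = 680
  C–H: 8 × 397 = 3176
  Σ(formed) = 3856 kJ
ΔH = Σ(broken) − Σ(formed) = 3680 − 3856 = −176 kJ

ΔH ≈ −176 kJ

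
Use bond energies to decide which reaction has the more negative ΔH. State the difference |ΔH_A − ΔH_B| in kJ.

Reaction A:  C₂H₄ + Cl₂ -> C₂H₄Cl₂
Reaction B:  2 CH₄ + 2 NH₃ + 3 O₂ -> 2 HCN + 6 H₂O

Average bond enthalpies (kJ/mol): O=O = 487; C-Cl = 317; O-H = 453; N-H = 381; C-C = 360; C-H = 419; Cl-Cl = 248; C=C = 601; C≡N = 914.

Reaction A:
  Bonds broken (reactants):
    C-H: 4 × 419 = 1676
    C=C: 1 × 601 = 601
    Cl-Cl: 1 × 248 = 248
    Σ(broken) = 2525 kJ
  Bonds formed (products):
    C-C: 1 × 360 = 360
    C-Cl: 2 × 317 = 634
    C-H: 4 × 419 = 1676
    Σ(formed) = 2670 kJ
  ΔH_A = 2525 − 2670 = −145 kJ
Reaction B:
  Bonds broken (reactants):
    C-H: 8 × 419 = 3352
    N-H: 6 × 381 = 2286
    O=O: 3 × 487 = 1461
    Σ(broken) = 7099 kJ
  Bonds formed (products):
    C≡N: 2 × 914 = 1828
    C-H: 2 × 419 = 838
    O-H: 12 × 453 = 5436
    Σ(formed) = 8102 kJ
  ΔH_B = 7099 − 8102 = −1003 kJ
ΔH_A − ΔH_B = +858 kJ, so reaction B has the more negative ΔH; |ΔH_A − ΔH_B| = 858 kJ.

Reaction B, by 858 kJ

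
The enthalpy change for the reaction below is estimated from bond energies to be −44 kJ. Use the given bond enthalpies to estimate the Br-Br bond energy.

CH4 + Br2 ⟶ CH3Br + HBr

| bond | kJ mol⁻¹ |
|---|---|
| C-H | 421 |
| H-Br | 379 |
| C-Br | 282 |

D(Br-Br) ≈ 196 kJ/mol

Let D be the Br-Br bond energy.
Σ(broken) = 1×D + 4×421 = 1684 + D
Σ(formed) = 1×282 + 3×421 + 1×379 = 1924
ΔH = Σ(broken) − Σ(formed) = (1684 + D) − (1924) = −240 + D
Setting this equal to −44 kJ gives D = 196 kJ/mol.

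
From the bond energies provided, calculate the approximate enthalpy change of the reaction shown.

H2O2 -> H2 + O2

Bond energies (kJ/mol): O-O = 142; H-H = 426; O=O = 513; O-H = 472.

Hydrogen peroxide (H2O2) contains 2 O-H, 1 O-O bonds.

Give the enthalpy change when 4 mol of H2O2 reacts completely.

ΔH = +588 kJ

Bonds broken (reactants):
  O-H: 2 × 472 = 944
  O-O: 1 × 142 = 142
  Σ(broken) = 1086 kJ
Bonds formed (products):
  H-H: 1 × 426 = 426
  O=O: 1 × 513 = 513
  Σ(formed) = 939 kJ
ΔH = Σ(broken) − Σ(formed) = 1086 − 939 = +147 kJ
For 4× the reaction as written: 4 × (+147) = +588 kJ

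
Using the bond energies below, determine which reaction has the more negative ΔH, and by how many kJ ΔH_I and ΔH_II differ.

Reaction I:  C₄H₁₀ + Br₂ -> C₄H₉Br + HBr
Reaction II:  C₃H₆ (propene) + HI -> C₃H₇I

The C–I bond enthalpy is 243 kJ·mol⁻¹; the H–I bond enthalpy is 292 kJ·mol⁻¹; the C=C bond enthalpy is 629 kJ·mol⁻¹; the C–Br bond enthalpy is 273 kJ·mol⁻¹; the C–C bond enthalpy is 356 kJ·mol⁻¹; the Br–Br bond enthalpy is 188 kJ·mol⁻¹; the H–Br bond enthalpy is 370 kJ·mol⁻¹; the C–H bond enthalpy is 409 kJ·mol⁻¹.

Reaction I:
  Bonds broken (reactants):
    Br–Br: 1 × 188 = 188
    C–C: 3 × 356 = 1068
    C–H: 10 × 409 = 4090
    Σ(broken) = 5346 kJ
  Bonds formed (products):
    C–Br: 1 × 273 = 273
    C–C: 3 × 356 = 1068
    C–H: 9 × 409 = 3681
    H–Br: 1 × 370 = 370
    Σ(formed) = 5392 kJ
  ΔH_I = 5346 − 5392 = −46 kJ
Reaction II:
  Bonds broken (reactants):
    C–C: 1 × 356 = 356
    C–H: 6 × 409 = 2454
    C=C: 1 × 629 = 629
    H–I: 1 × 292 = 292
    Σ(broken) = 3731 kJ
  Bonds formed (products):
    C–C: 2 × 356 = 712
    C–H: 7 × 409 = 2863
    C–I: 1 × 243 = 243
    Σ(formed) = 3818 kJ
  ΔH_II = 3731 − 3818 = −87 kJ
ΔH_I − ΔH_II = +41 kJ, so reaction II has the more negative ΔH; |ΔH_I − ΔH_II| = 41 kJ.

Reaction II, by 41 kJ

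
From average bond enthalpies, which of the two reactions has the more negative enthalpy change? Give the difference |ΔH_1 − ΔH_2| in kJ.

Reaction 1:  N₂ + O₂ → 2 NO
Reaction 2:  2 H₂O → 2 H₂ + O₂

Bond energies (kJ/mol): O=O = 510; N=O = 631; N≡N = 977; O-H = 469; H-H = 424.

Reaction 1, by 293 kJ

Reaction 1:
  Bonds broken (reactants):
    N≡N: 1 × 977 = 977
    O=O: 1 × 510 = 510
    Σ(broken) = 1487 kJ
  Bonds formed (products):
    N=O: 2 × 631 = 1262
    Σ(formed) = 1262 kJ
  ΔH_1 = 1487 − 1262 = +225 kJ
Reaction 2:
  Bonds broken (reactants):
    O-H: 4 × 469 = 1876
    Σ(broken) = 1876 kJ
  Bonds formed (products):
    H-H: 2 × 424 = 848
    O=O: 1 × 510 = 510
    Σ(formed) = 1358 kJ
  ΔH_2 = 1876 − 1358 = +518 kJ
ΔH_1 − ΔH_2 = −293 kJ, so reaction 1 has the more negative ΔH; |ΔH_1 − ΔH_2| = 293 kJ.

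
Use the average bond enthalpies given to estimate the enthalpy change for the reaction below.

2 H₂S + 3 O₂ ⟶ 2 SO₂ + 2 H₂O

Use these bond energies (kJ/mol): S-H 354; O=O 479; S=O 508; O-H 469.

ΔH ≈ −1055 kJ

Bonds broken (reactants):
  O=O: 3 × 479 = 1437
  S-H: 4 × 354 = 1416
  Σ(broken) = 2853 kJ
Bonds formed (products):
  O-H: 4 × 469 = 1876
  S=O: 4 × 508 = 2032
  Σ(formed) = 3908 kJ
ΔH = Σ(broken) − Σ(formed) = 2853 − 3908 = −1055 kJ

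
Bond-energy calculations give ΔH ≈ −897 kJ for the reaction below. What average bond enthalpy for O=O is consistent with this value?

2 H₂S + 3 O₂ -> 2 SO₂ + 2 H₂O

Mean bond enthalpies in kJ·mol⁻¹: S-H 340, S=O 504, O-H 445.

Let D be the O=O bond energy.
Σ(broken) = 3×D + 4×340 = 1360 + 3D
Σ(formed) = 4×445 + 4×504 = 3796
ΔH = Σ(broken) − Σ(formed) = (1360 + 3D) − (3796) = −2436 + 3D
Setting this equal to −897 kJ gives 3D = 1539, so D = 513 kJ/mol.

D(O=O) ≈ 513 kJ/mol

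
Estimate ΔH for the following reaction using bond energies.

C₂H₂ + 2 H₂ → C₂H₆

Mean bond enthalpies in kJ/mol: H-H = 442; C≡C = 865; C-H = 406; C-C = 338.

Bonds broken (reactants):
  C≡C: 1 × 865 = 865
  C-H: 2 × 406 = 812
  H-H: 2 × 442 = 884
  Σ(broken) = 2561 kJ
Bonds formed (products):
  C-C: 1 × 338 = 338
  C-H: 6 × 406 = 2436
  Σ(formed) = 2774 kJ
ΔH = Σ(broken) − Σ(formed) = 2561 − 2774 = −213 kJ

ΔH ≈ −213 kJ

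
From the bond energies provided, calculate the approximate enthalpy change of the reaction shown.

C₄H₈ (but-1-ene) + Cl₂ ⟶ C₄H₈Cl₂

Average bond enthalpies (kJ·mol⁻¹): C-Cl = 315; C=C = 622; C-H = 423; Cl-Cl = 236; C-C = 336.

ΔH ≈ −108 kJ

Bonds broken (reactants):
  C-C: 2 × 336 = 672
  C-H: 8 × 423 = 3384
  C=C: 1 × 622 = 622
  Cl-Cl: 1 × 236 = 236
  Σ(broken) = 4914 kJ
Bonds formed (products):
  C-C: 3 × 336 = 1008
  C-Cl: 2 × 315 = 630
  C-H: 8 × 423 = 3384
  Σ(formed) = 5022 kJ
ΔH = Σ(broken) − Σ(formed) = 4914 − 5022 = −108 kJ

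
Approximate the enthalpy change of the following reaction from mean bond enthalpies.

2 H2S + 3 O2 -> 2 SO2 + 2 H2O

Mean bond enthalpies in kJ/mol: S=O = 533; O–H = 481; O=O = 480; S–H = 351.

ΔH ≈ −1212 kJ

Bonds broken (reactants):
  O=O: 3 × 480 = 1440
  S–H: 4 × 351 = 1404
  Σ(broken) = 2844 kJ
Bonds formed (products):
  O–H: 4 × 481 = 1924
  S=O: 4 × 533 = 2132
  Σ(formed) = 4056 kJ
ΔH = Σ(broken) − Σ(formed) = 2844 − 4056 = −1212 kJ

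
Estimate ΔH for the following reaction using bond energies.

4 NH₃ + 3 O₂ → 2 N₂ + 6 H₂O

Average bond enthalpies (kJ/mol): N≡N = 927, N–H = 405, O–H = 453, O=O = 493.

Bonds broken (reactants):
  N–H: 12 × 405 = 4860
  O=O: 3 × 493 = 1479
  Σ(broken) = 6339 kJ
Bonds formed (products):
  N≡N: 2 × 927 = 1854
  O–H: 12 × 453 = 5436
  Σ(formed) = 7290 kJ
ΔH = Σ(broken) − Σ(formed) = 6339 − 7290 = −951 kJ

ΔH ≈ −951 kJ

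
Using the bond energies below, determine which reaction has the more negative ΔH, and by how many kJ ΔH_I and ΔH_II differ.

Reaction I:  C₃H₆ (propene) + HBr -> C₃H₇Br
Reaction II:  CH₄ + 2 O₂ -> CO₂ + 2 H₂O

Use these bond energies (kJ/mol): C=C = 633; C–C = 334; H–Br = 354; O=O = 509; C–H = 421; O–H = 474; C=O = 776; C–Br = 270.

Reaction I:
  Bonds broken (reactants):
    C–C: 1 × 334 = 334
    C–H: 6 × 421 = 2526
    C=C: 1 × 633 = 633
    H–Br: 1 × 354 = 354
    Σ(broken) = 3847 kJ
  Bonds formed (products):
    C–Br: 1 × 270 = 270
    C–C: 2 × 334 = 668
    C–H: 7 × 421 = 2947
    Σ(formed) = 3885 kJ
  ΔH_I = 3847 − 3885 = −38 kJ
Reaction II:
  Bonds broken (reactants):
    C–H: 4 × 421 = 1684
    O=O: 2 × 509 = 1018
    Σ(broken) = 2702 kJ
  Bonds formed (products):
    C=O: 2 × 776 = 1552
    O–H: 4 × 474 = 1896
    Σ(formed) = 3448 kJ
  ΔH_II = 2702 − 3448 = −746 kJ
ΔH_I − ΔH_II = +708 kJ, so reaction II has the more negative ΔH; |ΔH_I − ΔH_II| = 708 kJ.

Reaction II, by 708 kJ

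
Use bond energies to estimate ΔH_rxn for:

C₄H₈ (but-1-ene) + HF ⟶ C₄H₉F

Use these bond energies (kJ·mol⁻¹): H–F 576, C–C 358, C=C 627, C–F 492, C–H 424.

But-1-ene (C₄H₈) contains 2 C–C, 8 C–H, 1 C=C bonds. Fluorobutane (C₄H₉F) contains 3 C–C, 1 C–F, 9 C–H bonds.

ΔH ≈ −71 kJ

Bonds broken (reactants):
  C–C: 2 × 358 = 716
  C–H: 8 × 424 = 3392
  C=C: 1 × 627 = 627
  H–F: 1 × 576 = 576
  Σ(broken) = 5311 kJ
Bonds formed (products):
  C–C: 3 × 358 = 1074
  C–F: 1 × 492 = 492
  C–H: 9 × 424 = 3816
  Σ(formed) = 5382 kJ
ΔH = Σ(broken) − Σ(formed) = 5311 − 5382 = −71 kJ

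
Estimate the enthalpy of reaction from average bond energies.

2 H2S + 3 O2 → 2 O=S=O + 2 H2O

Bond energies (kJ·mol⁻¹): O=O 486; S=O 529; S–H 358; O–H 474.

Bonds broken (reactants):
  O=O: 3 × 486 = 1458
  S–H: 4 × 358 = 1432
  Σ(broken) = 2890 kJ
Bonds formed (products):
  O–H: 4 × 474 = 1896
  S=O: 4 × 529 = 2116
  Σ(formed) = 4012 kJ
ΔH = Σ(broken) − Σ(formed) = 2890 − 4012 = −1122 kJ

ΔH ≈ −1122 kJ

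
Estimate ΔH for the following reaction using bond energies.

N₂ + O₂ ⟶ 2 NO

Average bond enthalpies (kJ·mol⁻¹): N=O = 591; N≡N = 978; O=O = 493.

Bonds broken (reactants):
  N≡N: 1 × 978 = 978
  O=O: 1 × 493 = 493
  Σ(broken) = 1471 kJ
Bonds formed (products):
  N=O: 2 × 591 = 1182
  Σ(formed) = 1182 kJ
ΔH = Σ(broken) − Σ(formed) = 1471 − 1182 = +289 kJ

ΔH ≈ +289 kJ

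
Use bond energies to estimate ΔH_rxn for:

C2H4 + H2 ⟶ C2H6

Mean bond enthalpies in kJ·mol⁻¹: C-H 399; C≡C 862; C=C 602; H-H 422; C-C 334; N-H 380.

Bonds broken (reactants):
  C-H: 4 × 399 = 1596
  C=C: 1 × 602 = 602
  H-H: 1 × 422 = 422
  Σ(broken) = 2620 kJ
Bonds formed (products):
  C-C: 1 × 334 = 334
  C-H: 6 × 399 = 2394
  Σ(formed) = 2728 kJ
ΔH = Σ(broken) − Σ(formed) = 2620 − 2728 = −108 kJ

ΔH ≈ −108 kJ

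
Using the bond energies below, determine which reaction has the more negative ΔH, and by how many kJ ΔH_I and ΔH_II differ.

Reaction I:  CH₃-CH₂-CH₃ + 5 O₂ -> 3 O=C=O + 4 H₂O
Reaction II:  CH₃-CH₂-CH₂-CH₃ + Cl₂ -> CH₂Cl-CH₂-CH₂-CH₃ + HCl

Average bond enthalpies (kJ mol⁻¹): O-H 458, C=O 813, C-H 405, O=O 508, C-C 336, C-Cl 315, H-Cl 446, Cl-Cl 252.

Reaction I:
  Bonds broken (reactants):
    C-C: 2 × 336 = 672
    C-H: 8 × 405 = 3240
    O=O: 5 × 508 = 2540
    Σ(broken) = 6452 kJ
  Bonds formed (products):
    C=O: 6 × 813 = 4878
    O-H: 8 × 458 = 3664
    Σ(formed) = 8542 kJ
  ΔH_I = 6452 − 8542 = −2090 kJ
Reaction II:
  Bonds broken (reactants):
    C-C: 3 × 336 = 1008
    C-H: 10 × 405 = 4050
    Cl-Cl: 1 × 252 = 252
    Σ(broken) = 5310 kJ
  Bonds formed (products):
    C-C: 3 × 336 = 1008
    C-Cl: 1 × 315 = 315
    C-H: 9 × 405 = 3645
    H-Cl: 1 × 446 = 446
    Σ(formed) = 5414 kJ
  ΔH_II = 5310 − 5414 = −104 kJ
ΔH_I − ΔH_II = −1986 kJ, so reaction I has the more negative ΔH; |ΔH_I − ΔH_II| = 1986 kJ.

Reaction I, by 1986 kJ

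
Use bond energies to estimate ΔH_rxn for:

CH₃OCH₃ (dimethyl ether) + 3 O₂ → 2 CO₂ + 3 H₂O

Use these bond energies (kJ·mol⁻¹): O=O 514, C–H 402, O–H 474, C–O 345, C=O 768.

Bonds broken (reactants):
  C–H: 6 × 402 = 2412
  C–O: 2 × 345 = 690
  O=O: 3 × 514 = 1542
  Σ(broken) = 4644 kJ
Bonds formed (products):
  C=O: 4 × 768 = 3072
  O–H: 6 × 474 = 2844
  Σ(formed) = 5916 kJ
ΔH = Σ(broken) − Σ(formed) = 4644 − 5916 = −1272 kJ

ΔH ≈ −1272 kJ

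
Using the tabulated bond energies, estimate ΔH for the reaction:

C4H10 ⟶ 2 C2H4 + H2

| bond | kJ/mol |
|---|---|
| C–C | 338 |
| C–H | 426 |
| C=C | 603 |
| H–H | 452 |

ΔH ≈ +208 kJ

Bonds broken (reactants):
  C–C: 3 × 338 = 1014
  C–H: 10 × 426 = 4260
  Σ(broken) = 5274 kJ
Bonds formed (products):
  C–H: 8 × 426 = 3408
  C=C: 2 × 603 = 1206
  H–H: 1 × 452 = 452
  Σ(formed) = 5066 kJ
ΔH = Σ(broken) − Σ(formed) = 5274 − 5066 = +208 kJ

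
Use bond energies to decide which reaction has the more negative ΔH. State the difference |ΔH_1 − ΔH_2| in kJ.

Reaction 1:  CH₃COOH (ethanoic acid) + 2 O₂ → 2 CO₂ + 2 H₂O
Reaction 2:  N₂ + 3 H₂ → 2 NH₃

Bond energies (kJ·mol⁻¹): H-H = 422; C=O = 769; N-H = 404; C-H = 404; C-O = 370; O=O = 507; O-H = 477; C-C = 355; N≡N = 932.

Reaction 1, by 561 kJ

Reaction 1:
  Bonds broken (reactants):
    C-C: 1 × 355 = 355
    C-H: 3 × 404 = 1212
    C-O: 1 × 370 = 370
    C=O: 1 × 769 = 769
    O-H: 1 × 477 = 477
    O=O: 2 × 507 = 1014
    Σ(broken) = 4197 kJ
  Bonds formed (products):
    C=O: 4 × 769 = 3076
    O-H: 4 × 477 = 1908
    Σ(formed) = 4984 kJ
  ΔH_1 = 4197 − 4984 = −787 kJ
Reaction 2:
  Bonds broken (reactants):
    H-H: 3 × 422 = 1266
    N≡N: 1 × 932 = 932
    Σ(broken) = 2198 kJ
  Bonds formed (products):
    N-H: 6 × 404 = 2424
    Σ(formed) = 2424 kJ
  ΔH_2 = 2198 − 2424 = −226 kJ
ΔH_1 − ΔH_2 = −561 kJ, so reaction 1 has the more negative ΔH; |ΔH_1 − ΔH_2| = 561 kJ.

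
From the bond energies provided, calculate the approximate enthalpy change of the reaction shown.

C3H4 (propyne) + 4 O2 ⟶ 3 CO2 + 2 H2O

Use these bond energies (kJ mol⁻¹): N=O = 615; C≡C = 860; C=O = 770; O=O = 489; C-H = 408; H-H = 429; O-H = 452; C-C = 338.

Bonds broken (reactants):
  C≡C: 1 × 860 = 860
  C-C: 1 × 338 = 338
  C-H: 4 × 408 = 1632
  O=O: 4 × 489 = 1956
  Σ(broken) = 4786 kJ
Bonds formed (products):
  C=O: 6 × 770 = 4620
  O-H: 4 × 452 = 1808
  Σ(formed) = 6428 kJ
ΔH = Σ(broken) − Σ(formed) = 4786 − 6428 = −1642 kJ

ΔH ≈ −1642 kJ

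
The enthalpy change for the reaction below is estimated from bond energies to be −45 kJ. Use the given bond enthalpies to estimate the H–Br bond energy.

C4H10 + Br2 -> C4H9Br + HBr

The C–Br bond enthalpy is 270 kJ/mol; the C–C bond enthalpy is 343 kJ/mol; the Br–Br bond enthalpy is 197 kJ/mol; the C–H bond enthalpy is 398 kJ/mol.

Let D be the H–Br bond energy.
Σ(broken) = 1×197 + 3×343 + 10×398 = 5206
Σ(formed) = 1×270 + 3×343 + 9×398 + 1×D = 4881 + D
ΔH = Σ(broken) − Σ(formed) = (5206) − (4881 + D) = +325 − D
Setting this equal to −45 kJ gives D = 370 kJ/mol.

D(H–Br) ≈ 370 kJ/mol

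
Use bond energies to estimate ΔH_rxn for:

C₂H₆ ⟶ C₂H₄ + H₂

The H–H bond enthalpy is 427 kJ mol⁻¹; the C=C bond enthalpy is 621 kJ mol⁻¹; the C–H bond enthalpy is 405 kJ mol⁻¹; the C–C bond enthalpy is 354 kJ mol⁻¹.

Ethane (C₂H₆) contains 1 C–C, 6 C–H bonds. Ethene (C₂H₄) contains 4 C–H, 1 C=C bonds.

Bonds broken (reactants):
  C–C: 1 × 354 = 354
  C–H: 6 × 405 = 2430
  Σ(broken) = 2784 kJ
Bonds formed (products):
  C–H: 4 × 405 = 1620
  C=C: 1 × 621 = 621
  H–H: 1 × 427 = 427
  Σ(formed) = 2668 kJ
ΔH = Σ(broken) − Σ(formed) = 2784 − 2668 = +116 kJ

ΔH ≈ +116 kJ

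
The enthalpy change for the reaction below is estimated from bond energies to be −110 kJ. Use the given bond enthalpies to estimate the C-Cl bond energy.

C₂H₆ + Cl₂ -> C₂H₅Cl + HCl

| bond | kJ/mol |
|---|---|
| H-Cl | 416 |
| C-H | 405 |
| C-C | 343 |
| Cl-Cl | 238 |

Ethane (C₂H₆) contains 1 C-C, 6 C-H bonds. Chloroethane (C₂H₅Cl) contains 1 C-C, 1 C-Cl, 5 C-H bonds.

Let D be the C-Cl bond energy.
Σ(broken) = 1×343 + 6×405 + 1×238 = 3011
Σ(formed) = 1×343 + 1×D + 5×405 + 1×416 = 2784 + D
ΔH = Σ(broken) − Σ(formed) = (3011) − (2784 + D) = +227 − D
Setting this equal to −110 kJ gives D = 337 kJ/mol.

D(C-Cl) ≈ 337 kJ/mol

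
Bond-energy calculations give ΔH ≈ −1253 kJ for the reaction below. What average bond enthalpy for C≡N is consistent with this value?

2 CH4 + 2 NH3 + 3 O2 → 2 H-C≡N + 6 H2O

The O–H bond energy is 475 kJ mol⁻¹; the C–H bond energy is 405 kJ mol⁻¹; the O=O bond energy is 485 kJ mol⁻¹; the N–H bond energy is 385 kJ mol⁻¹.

D(C≡N) ≈ 874 kJ/mol

Let D be the C≡N bond energy.
Σ(broken) = 8×405 + 6×385 + 3×485 = 7005
Σ(formed) = 2×D + 2×405 + 12×475 = 6510 + 2D
ΔH = Σ(broken) − Σ(formed) = (7005) − (6510 + 2D) = +495 − 2D
Setting this equal to −1253 kJ gives 2D = 1748, so D = 874 kJ/mol.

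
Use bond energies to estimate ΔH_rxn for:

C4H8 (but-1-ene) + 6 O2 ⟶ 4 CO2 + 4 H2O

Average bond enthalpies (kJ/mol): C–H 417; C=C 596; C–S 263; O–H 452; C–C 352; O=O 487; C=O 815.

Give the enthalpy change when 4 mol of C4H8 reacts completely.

ΔH = −10312 kJ

Bonds broken (reactants):
  C–C: 2 × 352 = 704
  C–H: 8 × 417 = 3336
  C=C: 1 × 596 = 596
  O=O: 6 × 487 = 2922
  Σ(broken) = 7558 kJ
Bonds formed (products):
  C=O: 8 × 815 = 6520
  O–H: 8 × 452 = 3616
  Σ(formed) = 10136 kJ
ΔH = Σ(broken) − Σ(formed) = 7558 − 10136 = −2578 kJ
For 4× the reaction as written: 4 × (−2578) = −10312 kJ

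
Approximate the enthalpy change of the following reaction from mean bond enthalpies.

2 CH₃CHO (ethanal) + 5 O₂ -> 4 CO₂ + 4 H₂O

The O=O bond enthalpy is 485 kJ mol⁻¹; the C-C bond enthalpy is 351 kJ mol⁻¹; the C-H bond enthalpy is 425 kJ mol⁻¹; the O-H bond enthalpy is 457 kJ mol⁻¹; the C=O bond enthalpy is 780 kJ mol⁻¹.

Bonds broken (reactants):
  C-C: 2 × 351 = 702
  C-H: 8 × 425 = 3400
  C=O: 2 × 780 = 1560
  O=O: 5 × 485 = 2425
  Σ(broken) = 8087 kJ
Bonds formed (products):
  C=O: 8 × 780 = 6240
  O-H: 8 × 457 = 3656
  Σ(formed) = 9896 kJ
ΔH = Σ(broken) − Σ(formed) = 8087 − 9896 = −1809 kJ

ΔH ≈ −1809 kJ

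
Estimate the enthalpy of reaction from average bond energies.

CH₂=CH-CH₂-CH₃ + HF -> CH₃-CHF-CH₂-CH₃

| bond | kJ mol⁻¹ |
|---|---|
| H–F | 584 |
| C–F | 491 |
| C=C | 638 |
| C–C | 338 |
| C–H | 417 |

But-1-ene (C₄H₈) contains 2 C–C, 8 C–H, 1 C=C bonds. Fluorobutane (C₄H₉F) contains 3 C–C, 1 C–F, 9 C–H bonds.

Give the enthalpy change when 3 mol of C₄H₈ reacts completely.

ΔH = −72 kJ

Bonds broken (reactants):
  C–C: 2 × 338 = 676
  C–H: 8 × 417 = 3336
  C=C: 1 × 638 = 638
  H–F: 1 × 584 = 584
  Σ(broken) = 5234 kJ
Bonds formed (products):
  C–C: 3 × 338 = 1014
  C–F: 1 × 491 = 491
  C–H: 9 × 417 = 3753
  Σ(formed) = 5258 kJ
ΔH = Σ(broken) − Σ(formed) = 5234 − 5258 = −24 kJ
For 3× the reaction as written: 3 × (−24) = −72 kJ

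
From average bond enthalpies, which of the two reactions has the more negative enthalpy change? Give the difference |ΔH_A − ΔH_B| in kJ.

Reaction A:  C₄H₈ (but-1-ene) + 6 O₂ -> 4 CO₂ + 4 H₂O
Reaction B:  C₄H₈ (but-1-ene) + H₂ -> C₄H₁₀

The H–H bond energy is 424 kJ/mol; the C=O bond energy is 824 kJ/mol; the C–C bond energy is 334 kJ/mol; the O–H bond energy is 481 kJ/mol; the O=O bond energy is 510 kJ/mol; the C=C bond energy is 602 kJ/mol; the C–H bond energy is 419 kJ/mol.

Reaction A, by 2612 kJ

Reaction A:
  Bonds broken (reactants):
    C–C: 2 × 334 = 668
    C–H: 8 × 419 = 3352
    C=C: 1 × 602 = 602
    O=O: 6 × 510 = 3060
    Σ(broken) = 7682 kJ
  Bonds formed (products):
    C=O: 8 × 824 = 6592
    O–H: 8 × 481 = 3848
    Σ(formed) = 10440 kJ
  ΔH_A = 7682 − 10440 = −2758 kJ
Reaction B:
  Bonds broken (reactants):
    C–C: 2 × 334 = 668
    C–H: 8 × 419 = 3352
    C=C: 1 × 602 = 602
    H–H: 1 × 424 = 424
    Σ(broken) = 5046 kJ
  Bonds formed (products):
    C–C: 3 × 334 = 1002
    C–H: 10 × 419 = 4190
    Σ(formed) = 5192 kJ
  ΔH_B = 5046 − 5192 = −146 kJ
ΔH_A − ΔH_B = −2612 kJ, so reaction A has the more negative ΔH; |ΔH_A − ΔH_B| = 2612 kJ.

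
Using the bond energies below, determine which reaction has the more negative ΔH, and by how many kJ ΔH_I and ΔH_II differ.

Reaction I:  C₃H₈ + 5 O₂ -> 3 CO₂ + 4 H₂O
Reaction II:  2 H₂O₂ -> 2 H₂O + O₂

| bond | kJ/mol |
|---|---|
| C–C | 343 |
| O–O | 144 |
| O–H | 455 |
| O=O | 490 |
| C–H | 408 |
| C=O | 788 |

Reaction I, by 1766 kJ

Reaction I:
  Bonds broken (reactants):
    C–C: 2 × 343 = 686
    C–H: 8 × 408 = 3264
    O=O: 5 × 490 = 2450
    Σ(broken) = 6400 kJ
  Bonds formed (products):
    C=O: 6 × 788 = 4728
    O–H: 8 × 455 = 3640
    Σ(formed) = 8368 kJ
  ΔH_I = 6400 − 8368 = −1968 kJ
Reaction II:
  Bonds broken (reactants):
    O–H: 4 × 455 = 1820
    O–O: 2 × 144 = 288
    Σ(broken) = 2108 kJ
  Bonds formed (products):
    O–H: 4 × 455 = 1820
    O=O: 1 × 490 = 490
    Σ(formed) = 2310 kJ
  ΔH_II = 2108 − 2310 = −202 kJ
ΔH_I − ΔH_II = −1766 kJ, so reaction I has the more negative ΔH; |ΔH_I − ΔH_II| = 1766 kJ.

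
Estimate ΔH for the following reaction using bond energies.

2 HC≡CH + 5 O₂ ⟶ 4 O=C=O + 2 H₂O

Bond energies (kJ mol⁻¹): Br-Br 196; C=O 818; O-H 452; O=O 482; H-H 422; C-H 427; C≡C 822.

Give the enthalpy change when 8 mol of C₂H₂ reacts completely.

ΔH = −10360 kJ

Bonds broken (reactants):
  C≡C: 2 × 822 = 1644
  C-H: 4 × 427 = 1708
  O=O: 5 × 482 = 2410
  Σ(broken) = 5762 kJ
Bonds formed (products):
  C=O: 8 × 818 = 6544
  O-H: 4 × 452 = 1808
  Σ(formed) = 8352 kJ
ΔH = Σ(broken) − Σ(formed) = 5762 − 8352 = −2590 kJ
For 4× the reaction as written: 4 × (−2590) = −10360 kJ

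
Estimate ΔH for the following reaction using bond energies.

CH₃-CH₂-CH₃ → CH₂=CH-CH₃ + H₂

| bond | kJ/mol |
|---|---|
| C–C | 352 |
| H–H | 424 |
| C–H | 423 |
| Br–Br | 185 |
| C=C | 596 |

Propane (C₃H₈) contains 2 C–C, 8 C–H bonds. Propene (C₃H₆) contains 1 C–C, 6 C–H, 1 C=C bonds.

ΔH ≈ +178 kJ

Bonds broken (reactants):
  C–C: 2 × 352 = 704
  C–H: 8 × 423 = 3384
  Σ(broken) = 4088 kJ
Bonds formed (products):
  C–C: 1 × 352 = 352
  C–H: 6 × 423 = 2538
  C=C: 1 × 596 = 596
  H–H: 1 × 424 = 424
  Σ(formed) = 3910 kJ
ΔH = Σ(broken) − Σ(formed) = 4088 − 3910 = +178 kJ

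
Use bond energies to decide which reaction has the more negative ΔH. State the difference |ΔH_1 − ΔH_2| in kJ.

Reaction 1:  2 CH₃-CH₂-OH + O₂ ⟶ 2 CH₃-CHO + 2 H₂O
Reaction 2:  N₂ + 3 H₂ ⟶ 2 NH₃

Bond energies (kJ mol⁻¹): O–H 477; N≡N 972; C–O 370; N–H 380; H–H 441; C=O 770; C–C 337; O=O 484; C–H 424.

Reaction 1, by 437 kJ

Reaction 1:
  Bonds broken (reactants):
    C–C: 2 × 337 = 674
    C–H: 10 × 424 = 4240
    C–O: 2 × 370 = 740
    O–H: 2 × 477 = 954
    O=O: 1 × 484 = 484
    Σ(broken) = 7092 kJ
  Bonds formed (products):
    C–C: 2 × 337 = 674
    C–H: 8 × 424 = 3392
    C=O: 2 × 770 = 1540
    O–H: 4 × 477 = 1908
    Σ(formed) = 7514 kJ
  ΔH_1 = 7092 − 7514 = −422 kJ
Reaction 2:
  Bonds broken (reactants):
    H–H: 3 × 441 = 1323
    N≡N: 1 × 972 = 972
    Σ(broken) = 2295 kJ
  Bonds formed (products):
    N–H: 6 × 380 = 2280
    Σ(formed) = 2280 kJ
  ΔH_2 = 2295 − 2280 = +15 kJ
ΔH_1 − ΔH_2 = −437 kJ, so reaction 1 has the more negative ΔH; |ΔH_1 − ΔH_2| = 437 kJ.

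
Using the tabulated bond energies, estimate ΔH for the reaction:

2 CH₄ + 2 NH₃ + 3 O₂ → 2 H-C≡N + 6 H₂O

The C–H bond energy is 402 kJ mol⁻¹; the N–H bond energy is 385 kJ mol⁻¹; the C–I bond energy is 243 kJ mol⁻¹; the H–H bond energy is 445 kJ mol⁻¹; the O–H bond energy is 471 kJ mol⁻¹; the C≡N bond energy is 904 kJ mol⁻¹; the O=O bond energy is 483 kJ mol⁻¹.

Bonds broken (reactants):
  C–H: 8 × 402 = 3216
  N–H: 6 × 385 = 2310
  O=O: 3 × 483 = 1449
  Σ(broken) = 6975 kJ
Bonds formed (products):
  C≡N: 2 × 904 = 1808
  C–H: 2 × 402 = 804
  O–H: 12 × 471 = 5652
  Σ(formed) = 8264 kJ
ΔH = Σ(broken) − Σ(formed) = 6975 − 8264 = −1289 kJ

ΔH ≈ −1289 kJ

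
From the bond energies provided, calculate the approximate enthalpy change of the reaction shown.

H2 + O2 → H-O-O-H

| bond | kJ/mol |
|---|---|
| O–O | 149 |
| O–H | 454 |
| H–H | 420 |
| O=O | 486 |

Bonds broken (reactants):
  H–H: 1 × 420 = 420
  O=O: 1 × 486 = 486
  Σ(broken) = 906 kJ
Bonds formed (products):
  O–H: 2 × 454 = 908
  O–O: 1 × 149 = 149
  Σ(formed) = 1057 kJ
ΔH = Σ(broken) − Σ(formed) = 906 − 1057 = −151 kJ

ΔH ≈ −151 kJ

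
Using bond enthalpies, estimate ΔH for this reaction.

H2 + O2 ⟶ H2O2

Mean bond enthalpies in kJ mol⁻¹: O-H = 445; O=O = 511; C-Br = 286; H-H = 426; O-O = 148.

Bonds broken (reactants):
  H-H: 1 × 426 = 426
  O=O: 1 × 511 = 511
  Σ(broken) = 937 kJ
Bonds formed (products):
  O-H: 2 × 445 = 890
  O-O: 1 × 148 = 148
  Σ(formed) = 1038 kJ
ΔH = Σ(broken) − Σ(formed) = 937 − 1038 = −101 kJ

ΔH ≈ −101 kJ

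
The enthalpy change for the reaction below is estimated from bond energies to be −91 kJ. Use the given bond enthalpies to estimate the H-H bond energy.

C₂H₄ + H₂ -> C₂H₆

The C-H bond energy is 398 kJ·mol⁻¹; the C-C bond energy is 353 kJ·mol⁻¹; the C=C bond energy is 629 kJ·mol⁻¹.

Let D be the H-H bond energy.
Σ(broken) = 4×398 + 1×629 + 1×D = 2221 + D
Σ(formed) = 1×353 + 6×398 = 2741
ΔH = Σ(broken) − Σ(formed) = (2221 + D) − (2741) = −520 + D
Setting this equal to −91 kJ gives D = 429 kJ/mol.

D(H-H) ≈ 429 kJ/mol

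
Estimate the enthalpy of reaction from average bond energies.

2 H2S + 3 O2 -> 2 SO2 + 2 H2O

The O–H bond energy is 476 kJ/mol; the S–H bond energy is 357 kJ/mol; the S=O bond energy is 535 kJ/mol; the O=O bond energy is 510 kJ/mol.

ΔH ≈ −1086 kJ

Bonds broken (reactants):
  O=O: 3 × 510 = 1530
  S–H: 4 × 357 = 1428
  Σ(broken) = 2958 kJ
Bonds formed (products):
  O–H: 4 × 476 = 1904
  S=O: 4 × 535 = 2140
  Σ(formed) = 4044 kJ
ΔH = Σ(broken) − Σ(formed) = 2958 − 4044 = −1086 kJ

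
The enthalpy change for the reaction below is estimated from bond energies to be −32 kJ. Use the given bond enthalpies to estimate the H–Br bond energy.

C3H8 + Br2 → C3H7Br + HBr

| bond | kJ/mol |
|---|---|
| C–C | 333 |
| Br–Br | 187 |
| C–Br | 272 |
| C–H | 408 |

Let D be the H–Br bond energy.
Σ(broken) = 1×187 + 2×333 + 8×408 = 4117
Σ(formed) = 1×272 + 2×333 + 7×408 + 1×D = 3794 + D
ΔH = Σ(broken) − Σ(formed) = (4117) − (3794 + D) = +323 − D
Setting this equal to −32 kJ gives D = 355 kJ/mol.

D(H–Br) ≈ 355 kJ/mol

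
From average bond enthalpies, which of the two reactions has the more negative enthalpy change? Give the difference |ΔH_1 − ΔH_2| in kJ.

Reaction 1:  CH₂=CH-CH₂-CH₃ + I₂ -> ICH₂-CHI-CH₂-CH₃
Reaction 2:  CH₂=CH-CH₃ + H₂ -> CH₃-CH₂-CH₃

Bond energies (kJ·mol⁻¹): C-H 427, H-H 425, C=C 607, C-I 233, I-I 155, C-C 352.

Reaction 1:
  Bonds broken (reactants):
    C-C: 2 × 352 = 704
    C-H: 8 × 427 = 3416
    C=C: 1 × 607 = 607
    I-I: 1 × 155 = 155
    Σ(broken) = 4882 kJ
  Bonds formed (products):
    C-C: 3 × 352 = 1056
    C-H: 8 × 427 = 3416
    C-I: 2 × 233 = 466
    Σ(formed) = 4938 kJ
  ΔH_1 = 4882 − 4938 = −56 kJ
Reaction 2:
  Bonds broken (reactants):
    C-C: 1 × 352 = 352
    C-H: 6 × 427 = 2562
    C=C: 1 × 607 = 607
    H-H: 1 × 425 = 425
    Σ(broken) = 3946 kJ
  Bonds formed (products):
    C-C: 2 × 352 = 704
    C-H: 8 × 427 = 3416
    Σ(formed) = 4120 kJ
  ΔH_2 = 3946 − 4120 = −174 kJ
ΔH_1 − ΔH_2 = +118 kJ, so reaction 2 has the more negative ΔH; |ΔH_1 − ΔH_2| = 118 kJ.

Reaction 2, by 118 kJ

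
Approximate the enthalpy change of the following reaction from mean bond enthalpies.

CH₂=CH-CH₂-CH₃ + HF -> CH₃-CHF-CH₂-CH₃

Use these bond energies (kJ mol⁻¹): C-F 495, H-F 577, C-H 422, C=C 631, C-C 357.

ΔH ≈ −66 kJ

Bonds broken (reactants):
  C-C: 2 × 357 = 714
  C-H: 8 × 422 = 3376
  C=C: 1 × 631 = 631
  H-F: 1 × 577 = 577
  Σ(broken) = 5298 kJ
Bonds formed (products):
  C-C: 3 × 357 = 1071
  C-F: 1 × 495 = 495
  C-H: 9 × 422 = 3798
  Σ(formed) = 5364 kJ
ΔH = Σ(broken) − Σ(formed) = 5298 − 5364 = −66 kJ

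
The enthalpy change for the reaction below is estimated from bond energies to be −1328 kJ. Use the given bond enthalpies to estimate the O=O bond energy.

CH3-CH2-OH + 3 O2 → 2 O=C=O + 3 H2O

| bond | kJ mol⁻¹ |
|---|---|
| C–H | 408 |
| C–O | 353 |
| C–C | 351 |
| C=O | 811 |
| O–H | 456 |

Let D be the O=O bond energy.
Σ(broken) = 1×351 + 5×408 + 1×353 + 1×456 + 3×D = 3200 + 3D
Σ(formed) = 4×811 + 6×456 = 5980
ΔH = Σ(broken) − Σ(formed) = (3200 + 3D) − (5980) = −2780 + 3D
Setting this equal to −1328 kJ gives 3D = 1452, so D = 484 kJ/mol.

D(O=O) ≈ 484 kJ/mol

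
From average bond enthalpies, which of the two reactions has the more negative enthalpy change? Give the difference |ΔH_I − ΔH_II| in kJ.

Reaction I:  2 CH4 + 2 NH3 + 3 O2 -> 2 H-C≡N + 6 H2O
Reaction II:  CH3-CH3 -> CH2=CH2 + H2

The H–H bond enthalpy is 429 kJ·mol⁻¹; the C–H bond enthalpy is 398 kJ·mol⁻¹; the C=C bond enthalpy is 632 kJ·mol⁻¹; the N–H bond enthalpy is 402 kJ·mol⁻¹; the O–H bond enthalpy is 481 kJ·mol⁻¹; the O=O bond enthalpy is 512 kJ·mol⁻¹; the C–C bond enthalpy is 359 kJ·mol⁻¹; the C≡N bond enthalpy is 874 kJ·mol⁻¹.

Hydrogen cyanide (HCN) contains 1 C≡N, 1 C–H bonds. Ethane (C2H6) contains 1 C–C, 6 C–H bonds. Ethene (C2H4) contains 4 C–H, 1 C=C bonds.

Reaction I:
  Bonds broken (reactants):
    C–H: 8 × 398 = 3184
    N–H: 6 × 402 = 2412
    O=O: 3 × 512 = 1536
    Σ(broken) = 7132 kJ
  Bonds formed (products):
    C≡N: 2 × 874 = 1748
    C–H: 2 × 398 = 796
    O–H: 12 × 481 = 5772
    Σ(formed) = 8316 kJ
  ΔH_I = 7132 − 8316 = −1184 kJ
Reaction II:
  Bonds broken (reactants):
    C–C: 1 × 359 = 359
    C–H: 6 × 398 = 2388
    Σ(broken) = 2747 kJ
  Bonds formed (products):
    C–H: 4 × 398 = 1592
    C=C: 1 × 632 = 632
    H–H: 1 × 429 = 429
    Σ(formed) = 2653 kJ
  ΔH_II = 2747 − 2653 = +94 kJ
ΔH_I − ΔH_II = −1278 kJ, so reaction I has the more negative ΔH; |ΔH_I − ΔH_II| = 1278 kJ.

Reaction I, by 1278 kJ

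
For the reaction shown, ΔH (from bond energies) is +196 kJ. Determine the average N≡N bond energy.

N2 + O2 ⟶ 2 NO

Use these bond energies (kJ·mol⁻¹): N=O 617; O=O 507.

D(N≡N) ≈ 923 kJ/mol

Let D be the N≡N bond energy.
Σ(broken) = 1×D + 1×507 = 507 + D
Σ(formed) = 2×617 = 1234
ΔH = Σ(broken) − Σ(formed) = (507 + D) − (1234) = −727 + D
Setting this equal to +196 kJ gives D = 923 kJ/mol.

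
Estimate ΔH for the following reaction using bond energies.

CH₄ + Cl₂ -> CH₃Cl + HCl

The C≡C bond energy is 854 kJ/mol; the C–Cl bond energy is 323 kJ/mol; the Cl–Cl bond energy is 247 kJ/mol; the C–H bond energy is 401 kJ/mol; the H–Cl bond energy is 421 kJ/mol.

ΔH ≈ −96 kJ

Bonds broken (reactants):
  C–H: 4 × 401 = 1604
  Cl–Cl: 1 × 247 = 247
  Σ(broken) = 1851 kJ
Bonds formed (products):
  C–Cl: 1 × 323 = 323
  C–H: 3 × 401 = 1203
  H–Cl: 1 × 421 = 421
  Σ(formed) = 1947 kJ
ΔH = Σ(broken) − Σ(formed) = 1851 − 1947 = −96 kJ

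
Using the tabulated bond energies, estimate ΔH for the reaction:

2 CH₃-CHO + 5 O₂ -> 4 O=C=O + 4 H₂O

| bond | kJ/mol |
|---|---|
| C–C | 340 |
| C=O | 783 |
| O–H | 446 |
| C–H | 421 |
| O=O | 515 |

Bonds broken (reactants):
  C–C: 2 × 340 = 680
  C–H: 8 × 421 = 3368
  C=O: 2 × 783 = 1566
  O=O: 5 × 515 = 2575
  Σ(broken) = 8189 kJ
Bonds formed (products):
  C=O: 8 × 783 = 6264
  O–H: 8 × 446 = 3568
  Σ(formed) = 9832 kJ
ΔH = Σ(broken) − Σ(formed) = 8189 − 9832 = −1643 kJ

ΔH ≈ −1643 kJ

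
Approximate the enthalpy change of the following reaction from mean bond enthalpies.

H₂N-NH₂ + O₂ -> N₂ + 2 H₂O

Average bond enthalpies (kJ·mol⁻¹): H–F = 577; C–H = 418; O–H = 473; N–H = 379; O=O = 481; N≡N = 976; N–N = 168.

Bonds broken (reactants):
  N–H: 4 × 379 = 1516
  N–N: 1 × 168 = 168
  O=O: 1 × 481 = 481
  Σ(broken) = 2165 kJ
Bonds formed (products):
  N≡N: 1 × 976 = 976
  O–H: 4 × 473 = 1892
  Σ(formed) = 2868 kJ
ΔH = Σ(broken) − Σ(formed) = 2165 − 2868 = −703 kJ

ΔH ≈ −703 kJ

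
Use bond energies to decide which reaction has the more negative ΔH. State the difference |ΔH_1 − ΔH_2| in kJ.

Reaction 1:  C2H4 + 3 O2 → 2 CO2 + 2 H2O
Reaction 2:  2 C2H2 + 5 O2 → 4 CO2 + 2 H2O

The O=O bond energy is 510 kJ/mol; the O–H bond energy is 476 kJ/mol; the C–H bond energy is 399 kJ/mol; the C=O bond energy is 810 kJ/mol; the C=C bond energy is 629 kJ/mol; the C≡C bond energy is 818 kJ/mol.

Reaction 2, by 1213 kJ

Reaction 1:
  Bonds broken (reactants):
    C–H: 4 × 399 = 1596
    C=C: 1 × 629 = 629
    O=O: 3 × 510 = 1530
    Σ(broken) = 3755 kJ
  Bonds formed (products):
    C=O: 4 × 810 = 3240
    O–H: 4 × 476 = 1904
    Σ(formed) = 5144 kJ
  ΔH_1 = 3755 − 5144 = −1389 kJ
Reaction 2:
  Bonds broken (reactants):
    C≡C: 2 × 818 = 1636
    C–H: 4 × 399 = 1596
    O=O: 5 × 510 = 2550
    Σ(broken) = 5782 kJ
  Bonds formed (products):
    C=O: 8 × 810 = 6480
    O–H: 4 × 476 = 1904
    Σ(formed) = 8384 kJ
  ΔH_2 = 5782 − 8384 = −2602 kJ
ΔH_1 − ΔH_2 = +1213 kJ, so reaction 2 has the more negative ΔH; |ΔH_1 − ΔH_2| = 1213 kJ.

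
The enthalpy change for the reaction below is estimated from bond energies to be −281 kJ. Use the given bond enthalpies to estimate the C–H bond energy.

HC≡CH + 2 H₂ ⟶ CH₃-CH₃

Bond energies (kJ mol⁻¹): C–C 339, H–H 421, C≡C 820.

Let D be the C–H bond energy.
Σ(broken) = 1×820 + 2×D + 2×421 = 1662 + 2D
Σ(formed) = 1×339 + 6×D = 339 + 6D
ΔH = Σ(broken) − Σ(formed) = (1662 + 2D) − (339 + 6D) = +1323 − 4D
Setting this equal to −281 kJ gives 4D = 1604, so D = 401 kJ/mol.

D(C–H) ≈ 401 kJ/mol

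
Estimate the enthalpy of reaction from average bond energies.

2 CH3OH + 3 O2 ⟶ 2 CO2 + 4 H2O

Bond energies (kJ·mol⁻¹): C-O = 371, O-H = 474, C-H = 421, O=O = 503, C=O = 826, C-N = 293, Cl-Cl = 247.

ΔH ≈ −1371 kJ

Bonds broken (reactants):
  C-H: 6 × 421 = 2526
  C-O: 2 × 371 = 742
  O-H: 2 × 474 = 948
  O=O: 3 × 503 = 1509
  Σ(broken) = 5725 kJ
Bonds formed (products):
  C=O: 4 × 826 = 3304
  O-H: 8 × 474 = 3792
  Σ(formed) = 7096 kJ
ΔH = Σ(broken) − Σ(formed) = 5725 − 7096 = −1371 kJ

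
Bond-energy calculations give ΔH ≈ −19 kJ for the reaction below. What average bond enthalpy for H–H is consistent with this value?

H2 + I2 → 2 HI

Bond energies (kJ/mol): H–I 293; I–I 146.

Let D be the H–H bond energy.
Σ(broken) = 1×D + 1×146 = 146 + D
Σ(formed) = 2×293 = 586
ΔH = Σ(broken) − Σ(formed) = (146 + D) − (586) = −440 + D
Setting this equal to −19 kJ gives D = 421 kJ/mol.

D(H–H) ≈ 421 kJ/mol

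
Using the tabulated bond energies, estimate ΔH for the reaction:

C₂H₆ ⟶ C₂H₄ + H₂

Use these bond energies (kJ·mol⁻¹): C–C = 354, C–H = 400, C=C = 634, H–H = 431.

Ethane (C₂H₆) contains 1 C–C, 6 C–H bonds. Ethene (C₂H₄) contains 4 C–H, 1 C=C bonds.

ΔH ≈ +89 kJ

Bonds broken (reactants):
  C–C: 1 × 354 = 354
  C–H: 6 × 400 = 2400
  Σ(broken) = 2754 kJ
Bonds formed (products):
  C–H: 4 × 400 = 1600
  C=C: 1 × 634 = 634
  H–H: 1 × 431 = 431
  Σ(formed) = 2665 kJ
ΔH = Σ(broken) − Σ(formed) = 2754 − 2665 = +89 kJ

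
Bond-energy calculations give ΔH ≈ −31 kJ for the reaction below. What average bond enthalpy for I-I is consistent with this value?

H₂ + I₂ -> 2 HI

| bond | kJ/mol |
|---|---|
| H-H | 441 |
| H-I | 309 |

D(I-I) ≈ 146 kJ/mol

Let D be the I-I bond energy.
Σ(broken) = 1×441 + 1×D = 441 + D
Σ(formed) = 2×309 = 618
ΔH = Σ(broken) − Σ(formed) = (441 + D) − (618) = −177 + D
Setting this equal to −31 kJ gives D = 146 kJ/mol.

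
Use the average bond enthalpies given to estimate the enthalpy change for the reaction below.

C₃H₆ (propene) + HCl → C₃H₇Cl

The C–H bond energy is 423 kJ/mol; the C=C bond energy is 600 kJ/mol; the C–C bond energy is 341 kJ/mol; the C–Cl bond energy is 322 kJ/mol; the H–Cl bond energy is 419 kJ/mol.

Bonds broken (reactants):
  C–C: 1 × 341 = 341
  C–H: 6 × 423 = 2538
  C=C: 1 × 600 = 600
  H–Cl: 1 × 419 = 419
  Σ(broken) = 3898 kJ
Bonds formed (products):
  C–C: 2 × 341 = 682
  C–Cl: 1 × 322 = 322
  C–H: 7 × 423 = 2961
  Σ(formed) = 3965 kJ
ΔH = Σ(broken) − Σ(formed) = 3898 − 3965 = −67 kJ

ΔH ≈ −67 kJ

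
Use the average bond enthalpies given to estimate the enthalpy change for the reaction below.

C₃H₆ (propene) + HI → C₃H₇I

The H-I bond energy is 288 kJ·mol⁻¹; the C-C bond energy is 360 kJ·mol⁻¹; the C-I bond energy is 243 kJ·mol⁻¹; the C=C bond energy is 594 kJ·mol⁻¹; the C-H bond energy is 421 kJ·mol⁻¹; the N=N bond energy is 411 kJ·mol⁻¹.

Bonds broken (reactants):
  C-C: 1 × 360 = 360
  C-H: 6 × 421 = 2526
  C=C: 1 × 594 = 594
  H-I: 1 × 288 = 288
  Σ(broken) = 3768 kJ
Bonds formed (products):
  C-C: 2 × 360 = 720
  C-H: 7 × 421 = 2947
  C-I: 1 × 243 = 243
  Σ(formed) = 3910 kJ
ΔH = Σ(broken) − Σ(formed) = 3768 − 3910 = −142 kJ

ΔH ≈ −142 kJ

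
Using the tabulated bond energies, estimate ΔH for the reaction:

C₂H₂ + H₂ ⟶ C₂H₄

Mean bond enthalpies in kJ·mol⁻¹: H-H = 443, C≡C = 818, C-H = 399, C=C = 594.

ΔH ≈ −131 kJ

Bonds broken (reactants):
  C≡C: 1 × 818 = 818
  C-H: 2 × 399 = 798
  H-H: 1 × 443 = 443
  Σ(broken) = 2059 kJ
Bonds formed (products):
  C-H: 4 × 399 = 1596
  C=C: 1 × 594 = 594
  Σ(formed) = 2190 kJ
ΔH = Σ(broken) − Σ(formed) = 2059 − 2190 = −131 kJ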